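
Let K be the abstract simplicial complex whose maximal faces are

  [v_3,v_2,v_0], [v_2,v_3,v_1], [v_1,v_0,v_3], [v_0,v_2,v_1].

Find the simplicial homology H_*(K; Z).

Order the vertices as v_0 < v_1 < v_2 < v_3. Listing each simplex with vertices in this order, K has dimension 2 with simplices:

  0-simplices (4): [v_0], [v_1], [v_2], [v_3]
  1-simplices (6): [v_0,v_1], [v_0,v_2], [v_0,v_3], [v_1,v_2], [v_1,v_3], [v_2,v_3]
  2-simplices (4): [v_0,v_1,v_2], [v_0,v_1,v_3], [v_0,v_2,v_3], [v_1,v_2,v_3]

Hence C_0 ≅ Z^4, C_1 ≅ Z^6, C_2 ≅ Z^4.

∂_1: C_1 → C_0 is given by ∂[p,q] = [q] − [p]. For instance
  ∂[v_0,v_1] = [v_1] − [v_0].
The resulting 4×6 matrix has rank 3, and its Smith normal form has invariant factors (1,1,1).

Boundary ∂_2: C_2 → C_1 sends each 2-simplex [p,q,r] to [q,r] − [p,r] + [p,q]. For instance
  ∂[v_0,v_1,v_3] = [v_1,v_3] − [v_0,v_3] + [v_0,v_1],
  ∂[v_0,v_2,v_3] = [v_2,v_3] − [v_0,v_3] + [v_0,v_2].
The resulting 6×4 matrix has rank 3, and its Smith normal form has invariant factors (1,1,1).

Now H_k = ker ∂_k / im ∂_{k+1}, so:

  H_0: rank C_0 − rank ∂_1 = 4 − 3 = 1, and the invariant factors of ∂_1 are all 1, so H_0 = Z.
  H_1: rank ker ∂_1 − rank ∂_2 = (6 − 3) − 3 = 0, and the invariant factors of ∂_2 are all 1, so H_1 = 0.
  H_2: rank ker ∂_2 − rank ∂_3 = (4 − 3) − 0 = 1, and there is no ∂_3, so H_2 = Z.

H_0 = Z,  H_1 = 0,  H_2 = Z.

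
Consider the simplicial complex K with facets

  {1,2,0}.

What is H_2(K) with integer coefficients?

H_2 ≅ 0.

Fix the vertex order 0 < 1 < 2 and write every simplex with vertices in increasing order. Then dim K = 2 and the simplices of K are:

  0-simplices (3): [0], [1], [2]
  1-simplices (3): [0,1], [0,2], [1,2]
  2-simplices (1): [0,1,2]

Hence C_0 ≅ Z^3, C_1 ≅ Z^3, C_2 ≅ Z^1.

∂_1: C_1 → C_0 maps an edge to its endpoints' difference, ∂[p,q] = q − p.
As a 3×3 matrix over Z this has rank 2, with invariant factors (1,1).

The boundary map ∂_2: C_2 → C_1 sends each 2-simplex [p,q,r] to [q,r] − [p,r] + [p,q]. For instance
  ∂[0,1,2] = [1,2] − [0,2] + [0,1].
This gives a 3×1 integer matrix of rank 1; reducing to Smith normal form yields diagonal entries (1).

Now H_k = ker ∂_k / im ∂_{k+1}, so:

  H_2: rank ker ∂_2 − rank ∂_3 = (1 − 1) − 0 = 0, and there is no ∂_3, so H_2 ≅ 0.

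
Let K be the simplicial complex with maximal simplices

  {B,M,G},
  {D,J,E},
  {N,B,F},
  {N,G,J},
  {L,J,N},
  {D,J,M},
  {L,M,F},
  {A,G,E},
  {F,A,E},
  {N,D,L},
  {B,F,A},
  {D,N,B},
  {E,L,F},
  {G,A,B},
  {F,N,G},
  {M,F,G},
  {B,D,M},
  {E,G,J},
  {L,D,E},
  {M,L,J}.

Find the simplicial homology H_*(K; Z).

We work with the vertex ordering A < B < D < E < F < G < J < L < M < N. The simplices of K, each written with vertices in increasing order, are:

  0-simplices (10): A, B, D, E, F, G, J, L, M, N
  1-simplices (30): AB, AE, AF, AG, BD, BF, BG, BM, BN, DE, DJ, DL, DM, DN, EF, EG, EJ, EL, FG, FL, FM, FN, GJ, GM, GN, JL, JM, JN, LM, LN
  2-simplices (20): ABF, ABG, AEF, AEG, BDM, BDN, BFN, BGM, DEJ, DEL, DJM, DLN, EFL, EGJ, FGM, FGN, FLM, GJN, JLM, JLN

Hence C_0 ≅ Z^10, C_1 ≅ Z^30, C_2 ≅ Z^20.

The boundary map ∂_1: C_1 → C_0 maps an edge to its endpoints' difference, ∂[p,q] = q − p. For instance
  ∂EG = G − E.
As a 10×30 matrix over Z this has rank 9, with invariant factors (1,1,1,1,1,1,1,1,1).

The boundary map ∂_2: C_2 → C_1 acts by ∂[p,q,r] = [q,r] − [p,r] + [p,q]. For instance
  ∂EFL = FL − EL + EF,
  ∂JLN = LN − JN + JL.
As a 30×20 matrix over Z this has rank 20, with invariant factors (1,1,1,1,1,1,1,1,1,1,1,1,1,1,1,1,1,1,1,2).

From H_k ≅ ker(∂_k) / im(∂_{k+1}) we obtain:

  H_0: rank C_0 − rank ∂_1 = 10 − 9 = 1, and the invariant factors of ∂_1 are all 1, so H_0 ≅ Z.
  H_1: rank ker ∂_1 − rank ∂_2 = (30 − 9) − 20 = 1, and ∂_2 has invariant factor 2 > 1, so H_1 ≅ Z ⊕ Z/2Z.
  H_2: rank ker ∂_2 − rank ∂_3 = (20 − 20) − 0 = 0, and there is no ∂_3, so H_2 ≅ 0.

As a check, the Euler characteristic is 10 − 30 + 20 = 0, which agrees with 1 − 1 + 0 = 0.

H_0 ≅ Z,  H_1 ≅ Z ⊕ Z/2Z,  H_2 = 0.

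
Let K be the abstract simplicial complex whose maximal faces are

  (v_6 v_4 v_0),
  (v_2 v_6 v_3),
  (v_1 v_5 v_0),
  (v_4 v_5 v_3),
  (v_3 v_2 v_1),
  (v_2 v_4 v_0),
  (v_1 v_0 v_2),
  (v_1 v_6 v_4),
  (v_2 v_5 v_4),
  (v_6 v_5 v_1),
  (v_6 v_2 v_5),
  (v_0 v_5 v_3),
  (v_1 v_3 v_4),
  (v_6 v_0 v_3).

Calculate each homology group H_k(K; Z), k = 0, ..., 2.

We work with the vertex ordering v_0 < v_1 < v_2 < v_3 < v_4 < v_5 < v_6. The simplices of K, each written with vertices in increasing order, are:

  0-simplices (7): [v_0], [v_1], [v_2], [v_3], [v_4], [v_5], [v_6]
  1-simplices (21): (21 of them)
  2-simplices (14): (14 of them)

giving chain groups C_0 ≅ Z^7, C_1 ≅ Z^21, C_2 ≅ Z^14.

∂_1: C_1 → C_0 is given by ∂[p,q] = [q] − [p]. For instance
  ∂[v_3,v_4] = [v_4] − [v_3].
The resulting 7×21 matrix has rank 6, and its Smith normal form has invariant factors (1,1,1,1,1,1).

The boundary map ∂_2: C_2 → C_1 sends each 2-simplex [p,q,r] to [q,r] − [p,r] + [p,q]. For instance
  ∂[v_3,v_4,v_5] = [v_4,v_5] − [v_3,v_5] + [v_3,v_4],
  ∂[v_0,v_3,v_6] = [v_3,v_6] − [v_0,v_6] + [v_0,v_3].
The resulting 21×14 matrix has rank 13, and its Smith normal form has invariant factors (1,1,1,1,1,1,1,1,1,1,1,1,1).

From H_k ≅ ker(∂_k) / im(∂_{k+1}) we obtain:

  H_0: rank C_0 − rank ∂_1 = 7 − 6 = 1, and the invariant factors of ∂_1 are all 1, so H_0 = Z.
  H_1: rank ker ∂_1 − rank ∂_2 = (21 − 6) − 13 = 2, and the invariant factors of ∂_2 are all 1, so H_1 = Z^2.
  H_2: rank ker ∂_2 − rank ∂_3 = (14 − 13) − 0 = 1, and there is no ∂_3, so H_2 = Z.

H_0 = Z,  H_1 = Z^2,  H_2 = Z.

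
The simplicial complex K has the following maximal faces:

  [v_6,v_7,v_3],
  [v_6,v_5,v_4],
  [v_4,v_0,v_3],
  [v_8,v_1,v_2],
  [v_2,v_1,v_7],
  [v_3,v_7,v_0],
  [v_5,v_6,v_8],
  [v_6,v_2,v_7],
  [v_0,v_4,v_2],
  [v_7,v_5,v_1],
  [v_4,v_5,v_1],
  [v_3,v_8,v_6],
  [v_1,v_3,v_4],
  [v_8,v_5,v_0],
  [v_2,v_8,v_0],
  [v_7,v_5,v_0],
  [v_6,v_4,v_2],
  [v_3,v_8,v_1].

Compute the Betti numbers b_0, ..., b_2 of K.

K has 9 vertices, 27 edges, 18 triangles.
rank ∂_0 = 0, rank ∂_1 = 8 ⇒ b_0 = 9 − 0 − 8 = 1; all invariant factors of ∂_1 are 1 so no torsion. So H_0 = Z.
rank ∂_1 = 8, rank ∂_2 = 17 ⇒ b_1 = 27 − 8 − 17 = 2; all invariant factors of ∂_2 are 1 so no torsion. So H_1 = Z^2.
rank ∂_2 = 17, rank ∂_3 = 0 ⇒ b_2 = 18 − 17 − 0 = 1. So H_2 = Z.

b_0 = 1, b_1 = 2, b_2 = 1.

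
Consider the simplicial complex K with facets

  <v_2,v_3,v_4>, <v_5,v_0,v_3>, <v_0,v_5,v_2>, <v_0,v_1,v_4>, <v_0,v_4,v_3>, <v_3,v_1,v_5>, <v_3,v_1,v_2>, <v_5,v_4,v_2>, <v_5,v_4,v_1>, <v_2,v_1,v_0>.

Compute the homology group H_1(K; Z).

Fix the vertex order v_0 < v_1 < v_2 < v_3 < v_4 < v_5 and write every simplex with vertices in increasing order. Then dim K = 2 and the simplices of K are:

  0-simplices (6): [v_0], [v_1], [v_2], [v_3], [v_4], [v_5]
  1-simplices (15): (15 of them)
  2-simplices (10): [v_0,v_1,v_2], [v_0,v_1,v_4], [v_0,v_2,v_5], [v_0,v_3,v_4], [v_0,v_3,v_5], [v_1,v_2,v_3], [v_1,v_3,v_5], [v_1,v_4,v_5], [v_2,v_3,v_4], [v_2,v_4,v_5]

Hence C_0 ≅ Z^6, C_1 ≅ Z^15, C_2 ≅ Z^10.

Boundary ∂_1: C_1 → C_0 maps an edge to its endpoints' difference, ∂[p,q] = q − p.
As a 6×15 matrix over Z this has rank 5, with invariant factors (1,1,1,1,1).

The boundary map ∂_2: C_2 → C_1 sends each 2-simplex [p,q,r] to [q,r] − [p,r] + [p,q]. For instance
  ∂[v_2,v_3,v_4] = [v_3,v_4] − [v_2,v_4] + [v_2,v_3],
  ∂[v_1,v_2,v_3] = [v_2,v_3] − [v_1,v_3] + [v_1,v_2].
As a 15×10 matrix over Z this has rank 10, with invariant factors (1,1,1,1,1,1,1,1,1,2).

Reading off H_k = ker ∂_k / im ∂_{k+1}:

  H_1: rank ker ∂_1 − rank ∂_2 = (15 − 5) − 10 = 0, and ∂_2 has invariant factor 2 > 1, so H_1 = Z_2.

H_1 ≅ Z_2.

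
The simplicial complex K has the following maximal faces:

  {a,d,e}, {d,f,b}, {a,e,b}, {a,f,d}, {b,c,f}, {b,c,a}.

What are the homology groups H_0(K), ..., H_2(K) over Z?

H_0 ≅ Z,  H_1 ≅ Z,  H_2 = 0.

We work with the vertex ordering a < b < c < d < e < f. The simplices of K, each written with vertices in increasing order, are:

  0-simplices (6): a, b, c, d, e, f
  1-simplices (12): ab, ac, ad, ae, af, bc, bd, be, bf, cf, de, df
  2-simplices (6): abc, abe, ade, adf, bcf, bdf

giving chain groups C_0 ≅ Z^6, C_1 ≅ Z^12, C_2 ≅ Z^6.

The boundary map ∂_1: C_1 → C_0 sends each edge [p,q] (with p < q) to q − p. For instance
  ∂df = f − d.
This gives a 6×12 integer matrix of rank 5; reducing to Smith normal form yields diagonal entries (1,1,1,1,1).

The boundary map ∂_2: C_2 → C_1 sends each 2-simplex [p,q,r] to [q,r] − [p,r] + [p,q]. For instance
  ∂abc = bc − ac + ab,
  ∂bcf = cf − bf + bc.
As a 12×6 matrix over Z this has rank 6, with invariant factors (1,1,1,1,1,1).

Reading off H_k = ker ∂_k / im ∂_{k+1}:

  H_0: rank C_0 − rank ∂_1 = 6 − 5 = 1, and the invariant factors of ∂_1 are all 1, so H_0 = Z.
  H_1: rank ker ∂_1 − rank ∂_2 = (12 − 5) − 6 = 1, and the invariant factors of ∂_2 are all 1, so H_1 = Z.
  H_2: rank ker ∂_2 − rank ∂_3 = (6 − 6) − 0 = 0, and there is no ∂_3, so H_2 = 0.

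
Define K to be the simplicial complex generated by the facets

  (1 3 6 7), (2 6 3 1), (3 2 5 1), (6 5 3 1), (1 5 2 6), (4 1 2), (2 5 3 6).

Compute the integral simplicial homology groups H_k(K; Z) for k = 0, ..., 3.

Take the total order 1 < 2 < 3 < 4 < 5 < 6 < 7 on the vertex set. Then K (dimension 3) consists of the simplices:

  0-simplices (7): [1], [2], [3], [4], [5], [6], [7]
  1-simplices (15): [1,2], [1,3], [1,4], [1,5], [1,6], [1,7], [2,3], [2,4], [2,5], [2,6], [3,5], [3,6], [3,7], [5,6], [6,7]
  2-simplices (14): [1,2,3], [1,2,4], [1,2,5], [1,2,6], [1,3,5], [1,3,6], [1,3,7], [1,5,6], [1,6,7], [2,3,5], [2,3,6], [2,5,6], [3,5,6], [3,6,7]
  3-simplices (6): [1,2,3,5], [1,2,3,6], [1,2,5,6], [1,3,5,6], [1,3,6,7], [2,3,5,6]

so the chain groups are C_0 ≅ Z^7, C_1 ≅ Z^15, C_2 ≅ Z^14, C_3 ≅ Z^6.

∂_1: C_1 → C_0 maps an edge to its endpoints' difference, ∂[p,q] = q − p.
As a 7×15 matrix over Z this has rank 6, with invariant factors (1,1,1,1,1,1).

Boundary ∂_2: C_2 → C_1 acts by ∂[p,q,r] = [q,r] − [p,r] + [p,q]. For instance
  ∂[2,5,6] = [5,6] − [2,6] + [2,5],
  ∂[2,3,6] = [3,6] − [2,6] + [2,3].
As a 15×14 matrix over Z this has rank 9, with invariant factors (1,1,1,1,1,1,1,1,1).

Boundary ∂_3: C_3 → C_2 sends each 3-simplex σ to the alternating sum Σ_i (−1)^i (σ with its i-th vertex removed). For instance
  ∂[1,2,3,5] = [2,3,5] − [1,3,5] + [1,2,5] − [1,2,3],
  ∂[1,3,5,6] = [3,5,6] − [1,5,6] + [1,3,6] − [1,3,5].
The 14×6 boundary matrix has rank 5 and Smith normal form diag(1,1,1,1,1).

Computing H_k = (kernel of ∂_k) / (image of ∂_{k+1}):

  H_0: rank C_0 − rank ∂_1 = 7 − 6 = 1, and the invariant factors of ∂_1 are all 1, so H_0 = Z.
  H_1: rank ker ∂_1 − rank ∂_2 = (15 − 6) − 9 = 0, and the invariant factors of ∂_2 are all 1, so H_1 = 0.
  H_2: rank ker ∂_2 − rank ∂_3 = (14 − 9) − 5 = 0, and the invariant factors of ∂_3 are all 1, so H_2 = 0.
  H_3: rank ker ∂_3 − rank ∂_4 = (6 − 5) − 0 = 1, and there is no ∂_4, so H_3 = Z.

H_0 ≅ Z,  H_1 = 0,  H_2 = 0,  H_3 ≅ Z.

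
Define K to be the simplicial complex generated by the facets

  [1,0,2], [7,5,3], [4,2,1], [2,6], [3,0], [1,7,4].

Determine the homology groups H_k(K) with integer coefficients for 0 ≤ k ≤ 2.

H_0 ≅ Z,  H_1 ≅ Z,  H_2 = 0.

Fix the vertex order 0 < 1 < 2 < 3 < 4 < 5 < 6 < 7 and write every simplex with vertices in increasing order. Then dim K = 2 and the simplices of K are:

  0-simplices (8): [0], [1], [2], [3], [4], [5], [6], [7]
  1-simplices (12): [0,1], [0,2], [0,3], [1,2], [1,4], [1,7], [2,4], [2,6], [3,5], [3,7], [4,7], [5,7]
  2-simplices (4): [0,1,2], [1,2,4], [1,4,7], [3,5,7]

so the chain groups are C_0 ≅ Z^8, C_1 ≅ Z^12, C_2 ≅ Z^4.

Boundary ∂_1: C_1 → C_0 maps an edge to its endpoints' difference, ∂[p,q] = q − p.
The resulting 8×12 matrix has rank 7, and its Smith normal form has invariant factors (1,1,1,1,1,1,1).

Boundary ∂_2: C_2 → C_1 sends each 2-simplex [p,q,r] to [q,r] − [p,r] + [p,q]. For instance
  ∂[0,1,2] = [1,2] − [0,2] + [0,1],
  ∂[1,4,7] = [4,7] − [1,7] + [1,4].
As a 12×4 matrix over Z this has rank 4, with invariant factors (1,1,1,1).

Computing H_k = (kernel of ∂_k) / (image of ∂_{k+1}):

  H_0: rank C_0 − rank ∂_1 = 8 − 7 = 1, and the invariant factors of ∂_1 are all 1, so H_0 ≅ Z.
  H_1: rank ker ∂_1 − rank ∂_2 = (12 − 7) − 4 = 1, and the invariant factors of ∂_2 are all 1, so H_1 ≅ Z.
  H_2: rank ker ∂_2 − rank ∂_3 = (4 − 4) − 0 = 0, and there is no ∂_3, so H_2 ≅ 0.

As a check, the Euler characteristic is 8 − 12 + 4 = 0, which agrees with 1 − 1 + 0 = 0.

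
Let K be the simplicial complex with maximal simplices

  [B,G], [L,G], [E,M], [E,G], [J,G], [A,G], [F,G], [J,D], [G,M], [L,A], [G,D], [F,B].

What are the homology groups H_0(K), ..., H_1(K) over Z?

Fix the vertex order A < B < D < E < F < G < J < L < M and write every simplex with vertices in increasing order. Then dim K = 1 and the simplices of K are:

  0-simplices (9): A, B, D, E, F, G, J, L, M
  1-simplices (12): AG, AL, BF, BG, DG, DJ, EG, EM, FG, GJ, GL, GM

giving chain groups C_0 ≅ Z^9, C_1 ≅ Z^12.

Boundary ∂_1: C_1 → C_0 maps an edge to its endpoints' difference, ∂[p,q] = q − p. For instance
  ∂BG = G − B.
This gives a 9×12 integer matrix of rank 8; reducing to Smith normal form yields diagonal entries (1,1,1,1,1,1,1,1).

Computing H_k = (kernel of ∂_k) / (image of ∂_{k+1}):

  H_0: rank C_0 − rank ∂_1 = 9 − 8 = 1, and the invariant factors of ∂_1 are all 1, so H_0 = Z.
  H_1: rank ker ∂_1 − rank ∂_2 = (12 − 8) − 0 = 4, and there is no ∂_2, so H_1 = Z^4.

H_0 ≅ Z,  H_1 ≅ Z^4.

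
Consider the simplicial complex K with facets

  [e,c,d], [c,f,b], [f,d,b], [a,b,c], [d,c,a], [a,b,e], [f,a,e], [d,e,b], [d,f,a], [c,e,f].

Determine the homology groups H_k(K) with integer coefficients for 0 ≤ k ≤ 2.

Fix the vertex order a < b < c < d < e < f and write every simplex with vertices in increasing order. Then dim K = 2 and the simplices of K are:

  0-simplices (6): a, b, c, d, e, f
  1-simplices (15): ab, ac, ad, ae, af, bc, bd, be, bf, cd, ce, cf, de, df, ef
  2-simplices (10): abc, abe, acd, adf, aef, bcf, bde, bdf, cde, cef

Hence C_0 ≅ Z^6, C_1 ≅ Z^15, C_2 ≅ Z^10.

Boundary ∂_1: C_1 → C_0 sends each edge [p,q] (with p < q) to q − p. For instance
  ∂bd = d − b.
This gives a 6×15 integer matrix of rank 5; reducing to Smith normal form yields diagonal entries (1,1,1,1,1).

Boundary ∂_2: C_2 → C_1 maps a triangle to the signed sum of its edges. For instance
  ∂abe = be − ae + ab,
  ∂abc = bc − ac + ab.
As a 15×10 matrix over Z this has rank 10, with invariant factors (1,1,1,1,1,1,1,1,1,2).

From H_k ≅ ker(∂_k) / im(∂_{k+1}) we obtain:

  H_0: rank C_0 − rank ∂_1 = 6 − 5 = 1, and the invariant factors of ∂_1 are all 1, so H_0 = Z.
  H_1: rank ker ∂_1 − rank ∂_2 = (15 − 5) − 10 = 0, and ∂_2 has invariant factor 2 > 1, so H_1 = Z/2Z.
  H_2: rank ker ∂_2 − rank ∂_3 = (10 − 10) − 0 = 0, and there is no ∂_3, so H_2 = 0.

As a check, the Euler characteristic is 6 − 15 + 10 = 1, which agrees with 1 − 0 + 0 = 1.
(K is a triangulation of the real projective plane RP^2.)

H_0 = Z,  H_1 = Z/2Z,  H_2 = 0.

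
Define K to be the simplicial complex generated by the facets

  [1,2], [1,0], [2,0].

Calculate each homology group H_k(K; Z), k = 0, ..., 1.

Fix the vertex order 0 < 1 < 2 and write every simplex with vertices in increasing order. Then dim K = 1 and the simplices of K are:

  0-simplices (3): [0], [1], [2]
  1-simplices (3): [0,1], [0,2], [1,2]

Hence C_0 ≅ Z^3, C_1 ≅ Z^3.

∂_1: C_1 → C_0 maps an edge to its endpoints' difference, ∂[p,q] = q − p. For instance
  ∂[1,2] = [2] − [1].
The resulting 3×3 matrix has rank 2, and its Smith normal form has invariant factors (1,1).

Now H_k = ker ∂_k / im ∂_{k+1}, so:

  H_0: rank C_0 − rank ∂_1 = 3 − 2 = 1, and the invariant factors of ∂_1 are all 1, so H_0 = Z.
  H_1: rank ker ∂_1 − rank ∂_2 = (3 − 2) − 0 = 1, and there is no ∂_2, so H_1 = Z.

As a check, the Euler characteristic is 3 − 3 = 0, which agrees with 1 − 1 = 0.

H_0 ≅ Z,  H_1 ≅ Z.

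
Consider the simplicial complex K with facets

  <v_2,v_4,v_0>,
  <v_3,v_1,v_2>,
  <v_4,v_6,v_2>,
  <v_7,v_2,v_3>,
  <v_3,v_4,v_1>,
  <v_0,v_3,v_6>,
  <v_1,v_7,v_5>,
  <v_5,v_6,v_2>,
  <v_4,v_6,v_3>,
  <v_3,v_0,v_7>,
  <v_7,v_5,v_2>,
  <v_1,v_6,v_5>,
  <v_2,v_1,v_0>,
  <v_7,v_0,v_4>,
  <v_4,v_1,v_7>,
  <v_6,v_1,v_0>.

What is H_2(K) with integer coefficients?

Order the vertices as v_0 < v_1 < v_2 < v_3 < v_4 < v_5 < v_6 < v_7. Listing each simplex with vertices in this order, K has dimension 2 with simplices:

  0-simplices (8): [v_0], [v_1], [v_2], [v_3], [v_4], [v_5], [v_6], [v_7]
  1-simplices (24): (24 of them)
  2-simplices (16): (16 of them)

Hence C_0 ≅ Z^8, C_1 ≅ Z^24, C_2 ≅ Z^16.

The boundary map ∂_1: C_1 → C_0 sends each edge [p,q] (with p < q) to q − p. For instance
  ∂[v_3,v_6] = [v_6] − [v_3].
The 8×24 boundary matrix has rank 7 and Smith normal form diag(1,1,1,1,1,1,1).

The boundary map ∂_2: C_2 → C_1 maps a triangle to the signed sum of its edges. For instance
  ∂[v_3,v_4,v_6] = [v_4,v_6] − [v_3,v_6] + [v_3,v_4],
  ∂[v_0,v_3,v_7] = [v_3,v_7] − [v_0,v_7] + [v_0,v_3].
The 24×16 boundary matrix has rank 15 and Smith normal form diag(1,1,1,1,1,1,1,1,1,1,1,1,1,1,1).

Reading off H_k = ker ∂_k / im ∂_{k+1}:

  H_2: rank ker ∂_2 − rank ∂_3 = (16 − 15) − 0 = 1, and there is no ∂_3, so H_2 = Z.

(K is a triangulation of the torus T^2.)

H_2 = Z.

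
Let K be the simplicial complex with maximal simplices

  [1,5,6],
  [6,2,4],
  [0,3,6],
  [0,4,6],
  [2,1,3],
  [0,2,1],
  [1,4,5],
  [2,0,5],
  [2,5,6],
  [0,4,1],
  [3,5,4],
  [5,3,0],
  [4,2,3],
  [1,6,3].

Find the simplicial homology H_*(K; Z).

We work with the vertex ordering 0 < 1 < 2 < 3 < 4 < 5 < 6. The simplices of K, each written with vertices in increasing order, are:

  0-simplices (7): [0], [1], [2], [3], [4], [5], [6]
  1-simplices (21): [0,1], [0,2], [0,3], [0,4], [0,5], [0,6], [1,2], [1,3], [1,4], [1,5], [1,6], [2,3], [2,4], [2,5], [2,6], [3,4], [3,5], [3,6], [4,5], [4,6], [5,6]
  2-simplices (14): [0,1,2], [0,1,4], [0,2,5], [0,3,5], [0,3,6], [0,4,6], [1,2,3], [1,3,6], [1,4,5], [1,5,6], [2,3,4], [2,4,6], [2,5,6], [3,4,5]

giving chain groups C_0 ≅ Z^7, C_1 ≅ Z^21, C_2 ≅ Z^14.

The boundary map ∂_1: C_1 → C_0 sends each edge [p,q] (with p < q) to q − p.
As a 7×21 matrix over Z this has rank 6, with invariant factors (1,1,1,1,1,1).

The boundary map ∂_2: C_2 → C_1 maps a triangle to the signed sum of its edges. For instance
  ∂[0,1,4] = [1,4] − [0,4] + [0,1],
  ∂[0,3,6] = [3,6] − [0,6] + [0,3].
This gives a 21×14 integer matrix of rank 13; reducing to Smith normal form yields diagonal entries (1,1,1,1,1,1,1,1,1,1,1,1,1).

Now H_k = ker ∂_k / im ∂_{k+1}, so:

  H_0: rank C_0 − rank ∂_1 = 7 − 6 = 1, and the invariant factors of ∂_1 are all 1, so H_0 ≅ Z.
  H_1: rank ker ∂_1 − rank ∂_2 = (21 − 6) − 13 = 2, and the invariant factors of ∂_2 are all 1, so H_1 ≅ Z^2.
  H_2: rank ker ∂_2 − rank ∂_3 = (14 − 13) − 0 = 1, and there is no ∂_3, so H_2 ≅ Z.

H_0 ≅ Z,  H_1 ≅ Z^2,  H_2 ≅ Z.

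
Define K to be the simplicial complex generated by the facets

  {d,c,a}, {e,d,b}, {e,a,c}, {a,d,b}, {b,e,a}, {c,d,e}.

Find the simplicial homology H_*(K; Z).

Take the total order a < b < c < d < e on the vertex set. Then K (dimension 2) consists of the simplices:

  0-simplices (5): a, b, c, d, e
  1-simplices (9): ab, ac, ad, ae, bd, be, cd, ce, de
  2-simplices (6): abd, abe, acd, ace, bde, cde

Hence C_0 ≅ Z^5, C_1 ≅ Z^9, C_2 ≅ Z^6.

Boundary ∂_1: C_1 → C_0 sends each edge [p,q] (with p < q) to q − p. For instance
  ∂ce = e − c.
The 5×9 boundary matrix has rank 4 and Smith normal form diag(1,1,1,1).

The boundary map ∂_2: C_2 → C_1 maps a triangle to the signed sum of its edges. For instance
  ∂acd = cd − ad + ac,
  ∂abd = bd − ad + ab.
As a 9×6 matrix over Z this has rank 5, with invariant factors (1,1,1,1,1).

Computing H_k = (kernel of ∂_k) / (image of ∂_{k+1}):

  H_0: rank C_0 − rank ∂_1 = 5 − 4 = 1, and the invariant factors of ∂_1 are all 1, so H_0 = Z.
  H_1: rank ker ∂_1 − rank ∂_2 = (9 − 4) − 5 = 0, and the invariant factors of ∂_2 are all 1, so H_1 = 0.
  H_2: rank ker ∂_2 − rank ∂_3 = (6 − 5) − 0 = 1, and there is no ∂_3, so H_2 = Z.

As a check, the Euler characteristic is 5 − 9 + 6 = 2, which agrees with 1 − 0 + 1 = 2.
(K is a triangulation of the 2-sphere S^2.)

H_0 ≅ Z,  H_1 = 0,  H_2 ≅ Z.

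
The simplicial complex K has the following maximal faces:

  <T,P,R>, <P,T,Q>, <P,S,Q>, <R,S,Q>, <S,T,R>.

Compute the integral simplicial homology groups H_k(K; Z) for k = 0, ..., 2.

H_0 = Z,  H_1 = Z,  H_2 = 0.

Take the total order P < Q < R < S < T on the vertex set. Then K (dimension 2) consists of the simplices:

  0-simplices (5): P, Q, R, S, T
  1-simplices (10): PQ, PR, PS, PT, QR, QS, QT, RS, RT, ST
  2-simplices (5): PQS, PQT, PRT, QRS, RST

so the chain groups are C_0 ≅ Z^5, C_1 ≅ Z^10, C_2 ≅ Z^5.

The boundary map ∂_1: C_1 → C_0 sends each edge [p,q] (with p < q) to q − p.
This gives a 5×10 integer matrix of rank 4; reducing to Smith normal form yields diagonal entries (1,1,1,1).

The boundary map ∂_2: C_2 → C_1 maps a triangle to the signed sum of its edges. For instance
  ∂RST = ST − RT + RS,
  ∂PRT = RT − PT + PR.
The resulting 10×5 matrix has rank 5, and its Smith normal form has invariant factors (1,1,1,1,1).

Computing H_k = (kernel of ∂_k) / (image of ∂_{k+1}):

  H_0: rank C_0 − rank ∂_1 = 5 − 4 = 1, and the invariant factors of ∂_1 are all 1, so H_0 ≅ Z.
  H_1: rank ker ∂_1 − rank ∂_2 = (10 − 4) − 5 = 1, and the invariant factors of ∂_2 are all 1, so H_1 ≅ Z.
  H_2: rank ker ∂_2 − rank ∂_3 = (5 − 5) − 0 = 0, and there is no ∂_3, so H_2 ≅ 0.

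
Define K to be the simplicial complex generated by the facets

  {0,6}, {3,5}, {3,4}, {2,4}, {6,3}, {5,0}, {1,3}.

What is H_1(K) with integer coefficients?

H_1 = Z.

Fix the vertex order 0 < 1 < 2 < 3 < 4 < 5 < 6 and write every simplex with vertices in increasing order. Then dim K = 1 and the simplices of K are:

  0-simplices (7): [0], [1], [2], [3], [4], [5], [6]
  1-simplices (7): [0,5], [0,6], [1,3], [2,4], [3,4], [3,5], [3,6]

Hence C_0 ≅ Z^7, C_1 ≅ Z^7.

Boundary ∂_1: C_1 → C_0 maps an edge to its endpoints' difference, ∂[p,q] = q − p.
As a 7×7 matrix over Z this has rank 6, with invariant factors (1,1,1,1,1,1).

From H_k ≅ ker(∂_k) / im(∂_{k+1}) we obtain:

  H_1: rank ker ∂_1 − rank ∂_2 = (7 − 6) − 0 = 1, and there is no ∂_2, so H_1 = Z.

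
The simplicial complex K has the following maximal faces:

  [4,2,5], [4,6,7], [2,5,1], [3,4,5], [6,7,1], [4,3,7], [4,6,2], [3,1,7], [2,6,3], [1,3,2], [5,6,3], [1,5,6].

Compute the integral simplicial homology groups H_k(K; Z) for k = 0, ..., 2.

We work with the vertex ordering 1 < 2 < 3 < 4 < 5 < 6 < 7. The simplices of K, each written with vertices in increasing order, are:

  0-simplices (7): [1], [2], [3], [4], [5], [6], [7]
  1-simplices (18): [1,2], [1,3], [1,5], [1,6], [1,7], [2,3], [2,4], [2,5], [2,6], [3,4], [3,5], [3,6], [3,7], [4,5], [4,6], [4,7], [5,6], [6,7]
  2-simplices (12): [1,2,3], [1,2,5], [1,3,7], [1,5,6], [1,6,7], [2,3,6], [2,4,5], [2,4,6], [3,4,5], [3,4,7], [3,5,6], [4,6,7]

Hence C_0 ≅ Z^7, C_1 ≅ Z^18, C_2 ≅ Z^12.

The boundary map ∂_1: C_1 → C_0 maps an edge to its endpoints' difference, ∂[p,q] = q − p. For instance
  ∂[1,5] = [5] − [1].
As a 7×18 matrix over Z this has rank 6, with invariant factors (1,1,1,1,1,1).

Boundary ∂_2: C_2 → C_1 acts by ∂[p,q,r] = [q,r] − [p,r] + [p,q]. For instance
  ∂[1,3,7] = [3,7] − [1,7] + [1,3],
  ∂[3,4,5] = [4,5] − [3,5] + [3,4].
This gives a 18×12 integer matrix of rank 12; reducing to Smith normal form yields diagonal entries (1,1,1,1,1,1,1,1,1,1,1,2).

Now H_k = ker ∂_k / im ∂_{k+1}, so:

  H_0: rank C_0 − rank ∂_1 = 7 − 6 = 1, and the invariant factors of ∂_1 are all 1, so H_0 = Z.
  H_1: rank ker ∂_1 − rank ∂_2 = (18 − 6) − 12 = 0, and ∂_2 has invariant factor 2 > 1, so H_1 = Z/2.
  H_2: rank ker ∂_2 − rank ∂_3 = (12 − 12) − 0 = 0, and there is no ∂_3, so H_2 = 0.

H_0 = Z,  H_1 = Z/2,  H_2 = 0.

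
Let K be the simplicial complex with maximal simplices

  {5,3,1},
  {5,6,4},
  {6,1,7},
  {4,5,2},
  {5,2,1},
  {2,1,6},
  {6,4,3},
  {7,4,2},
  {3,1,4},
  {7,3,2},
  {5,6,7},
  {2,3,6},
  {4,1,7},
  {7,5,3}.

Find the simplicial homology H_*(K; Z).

H_0 ≅ Z,  H_1 ≅ Z^2,  H_2 ≅ Z.

We work with the vertex ordering 1 < 2 < 3 < 4 < 5 < 6 < 7. The simplices of K, each written with vertices in increasing order, are:

  0-simplices (7): [1], [2], [3], [4], [5], [6], [7]
  1-simplices (21): [1,2], [1,3], [1,4], [1,5], [1,6], [1,7], [2,3], [2,4], [2,5], [2,6], [2,7], [3,4], [3,5], [3,6], [3,7], [4,5], [4,6], [4,7], [5,6], [5,7], [6,7]
  2-simplices (14): [1,2,5], [1,2,6], [1,3,4], [1,3,5], [1,4,7], [1,6,7], [2,3,6], [2,3,7], [2,4,5], [2,4,7], [3,4,6], [3,5,7], [4,5,6], [5,6,7]

Hence C_0 ≅ Z^7, C_1 ≅ Z^21, C_2 ≅ Z^14.

Boundary ∂_1: C_1 → C_0 is given by ∂[p,q] = [q] − [p].
As a 7×21 matrix over Z this has rank 6, with invariant factors (1,1,1,1,1,1).

∂_2: C_2 → C_1 acts by ∂[p,q,r] = [q,r] − [p,r] + [p,q]. For instance
  ∂[3,5,7] = [5,7] − [3,7] + [3,5],
  ∂[2,3,6] = [3,6] − [2,6] + [2,3].
As a 21×14 matrix over Z this has rank 13, with invariant factors (1,1,1,1,1,1,1,1,1,1,1,1,1).

Computing H_k = (kernel of ∂_k) / (image of ∂_{k+1}):

  H_0: rank C_0 − rank ∂_1 = 7 − 6 = 1, and the invariant factors of ∂_1 are all 1, so H_0 = Z.
  H_1: rank ker ∂_1 − rank ∂_2 = (21 − 6) − 13 = 2, and the invariant factors of ∂_2 are all 1, so H_1 = Z^2.
  H_2: rank ker ∂_2 − rank ∂_3 = (14 − 13) − 0 = 1, and there is no ∂_3, so H_2 = Z.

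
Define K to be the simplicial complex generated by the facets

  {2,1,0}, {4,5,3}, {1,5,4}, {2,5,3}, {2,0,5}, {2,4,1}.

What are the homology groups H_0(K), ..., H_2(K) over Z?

H_0 = Z,  H_1 = Z,  H_2 = 0.

Take the total order 0 < 1 < 2 < 3 < 4 < 5 on the vertex set. Then K (dimension 2) consists of the simplices:

  0-simplices (6): [0], [1], [2], [3], [4], [5]
  1-simplices (12): [0,1], [0,2], [0,5], [1,2], [1,4], [1,5], [2,3], [2,4], [2,5], [3,4], [3,5], [4,5]
  2-simplices (6): [0,1,2], [0,2,5], [1,2,4], [1,4,5], [2,3,5], [3,4,5]

giving chain groups C_0 ≅ Z^6, C_1 ≅ Z^12, C_2 ≅ Z^6.

∂_1: C_1 → C_0 is given by ∂[p,q] = [q] − [p].
As a 6×12 matrix over Z this has rank 5, with invariant factors (1,1,1,1,1).

Boundary ∂_2: C_2 → C_1 sends each 2-simplex [p,q,r] to [q,r] − [p,r] + [p,q]. For instance
  ∂[1,2,4] = [2,4] − [1,4] + [1,2],
  ∂[0,2,5] = [2,5] − [0,5] + [0,2].
This gives a 12×6 integer matrix of rank 6; reducing to Smith normal form yields diagonal entries (1,1,1,1,1,1).

Computing H_k = (kernel of ∂_k) / (image of ∂_{k+1}):

  H_0: rank C_0 − rank ∂_1 = 6 − 5 = 1, and the invariant factors of ∂_1 are all 1, so H_0 ≅ Z.
  H_1: rank ker ∂_1 − rank ∂_2 = (12 − 5) − 6 = 1, and the invariant factors of ∂_2 are all 1, so H_1 ≅ Z.
  H_2: rank ker ∂_2 − rank ∂_3 = (6 − 6) − 0 = 0, and there is no ∂_3, so H_2 ≅ 0.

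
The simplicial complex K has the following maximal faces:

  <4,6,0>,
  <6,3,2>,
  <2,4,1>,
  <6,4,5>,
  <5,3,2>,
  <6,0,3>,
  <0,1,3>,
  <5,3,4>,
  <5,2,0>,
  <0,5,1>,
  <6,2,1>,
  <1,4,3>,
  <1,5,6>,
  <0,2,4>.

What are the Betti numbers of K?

b_0 = 1, b_1 = 2, b_2 = 1.

We work with the vertex ordering 0 < 1 < 2 < 3 < 4 < 5 < 6. The simplices of K, each written with vertices in increasing order, are:

  0-simplices (7): [0], [1], [2], [3], [4], [5], [6]
  1-simplices (21): [0,1], [0,2], [0,3], [0,4], [0,5], [0,6], [1,2], [1,3], [1,4], [1,5], [1,6], [2,3], [2,4], [2,5], [2,6], [3,4], [3,5], [3,6], [4,5], [4,6], [5,6]
  2-simplices (14): [0,1,3], [0,1,5], [0,2,4], [0,2,5], [0,3,6], [0,4,6], [1,2,4], [1,2,6], [1,3,4], [1,5,6], [2,3,5], [2,3,6], [3,4,5], [4,5,6]

so the chain groups are C_0 ≅ Z^7, C_1 ≅ Z^21, C_2 ≅ Z^14.

Boundary ∂_1: C_1 → C_0 is given by ∂[p,q] = [q] − [p]. For instance
  ∂[2,6] = [6] − [2].
The resulting 7×21 matrix has rank 6, and its Smith normal form has invariant factors (1,1,1,1,1,1).

Boundary ∂_2: C_2 → C_1 sends each 2-simplex [p,q,r] to [q,r] − [p,r] + [p,q]. For instance
  ∂[0,1,3] = [1,3] − [0,3] + [0,1],
  ∂[0,3,6] = [3,6] − [0,6] + [0,3].
As a 21×14 matrix over Z this has rank 13, with invariant factors (1,1,1,1,1,1,1,1,1,1,1,1,1).

Now H_k = ker ∂_k / im ∂_{k+1}, so:

  H_0: rank C_0 − rank ∂_1 = 7 − 6 = 1, and the invariant factors of ∂_1 are all 1, so H_0 ≅ Z.
  H_1: rank ker ∂_1 − rank ∂_2 = (21 − 6) − 13 = 2, and the invariant factors of ∂_2 are all 1, so H_1 ≅ Z^2.
  H_2: rank ker ∂_2 − rank ∂_3 = (14 − 13) − 0 = 1, and there is no ∂_3, so H_2 ≅ Z.

Hence the Betti numbers are b_0 = 1, b_1 = 2, b_2 = 1.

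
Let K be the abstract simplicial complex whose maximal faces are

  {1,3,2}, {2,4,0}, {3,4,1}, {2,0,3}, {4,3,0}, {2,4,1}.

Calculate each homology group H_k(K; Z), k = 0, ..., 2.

H_0 ≅ Z,  H_1 = 0,  H_2 ≅ Z.

Order the vertices as 0 < 1 < 2 < 3 < 4. Listing each simplex with vertices in this order, K has dimension 2 with simplices:

  0-simplices (5): [0], [1], [2], [3], [4]
  1-simplices (9): [0,2], [0,3], [0,4], [1,2], [1,3], [1,4], [2,3], [2,4], [3,4]
  2-simplices (6): [0,2,3], [0,2,4], [0,3,4], [1,2,3], [1,2,4], [1,3,4]

so the chain groups are C_0 ≅ Z^5, C_1 ≅ Z^9, C_2 ≅ Z^6.

The boundary map ∂_1: C_1 → C_0 is given by ∂[p,q] = [q] − [p]. For instance
  ∂[0,2] = [2] − [0].
This gives a 5×9 integer matrix of rank 4; reducing to Smith normal form yields diagonal entries (1,1,1,1).

∂_2: C_2 → C_1 acts by ∂[p,q,r] = [q,r] − [p,r] + [p,q]. For instance
  ∂[1,3,4] = [3,4] − [1,4] + [1,3],
  ∂[1,2,3] = [2,3] − [1,3] + [1,2].
This gives a 9×6 integer matrix of rank 5; reducing to Smith normal form yields diagonal entries (1,1,1,1,1).

Now H_k = ker ∂_k / im ∂_{k+1}, so:

  H_0: rank C_0 − rank ∂_1 = 5 − 4 = 1, and the invariant factors of ∂_1 are all 1, so H_0 = Z.
  H_1: rank ker ∂_1 − rank ∂_2 = (9 − 4) − 5 = 0, and the invariant factors of ∂_2 are all 1, so H_1 = 0.
  H_2: rank ker ∂_2 − rank ∂_3 = (6 − 5) − 0 = 1, and there is no ∂_3, so H_2 = Z.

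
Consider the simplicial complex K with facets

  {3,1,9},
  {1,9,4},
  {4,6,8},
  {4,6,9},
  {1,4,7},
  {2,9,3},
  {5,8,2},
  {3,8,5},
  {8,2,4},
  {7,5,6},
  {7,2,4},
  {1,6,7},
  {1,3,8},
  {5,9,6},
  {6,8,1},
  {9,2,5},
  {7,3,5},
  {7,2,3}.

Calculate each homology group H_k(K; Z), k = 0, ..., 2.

H_0 ≅ Z,  H_1 ≅ Z ⊕ Z_2,  H_2 = 0.

Order the vertices as 1 < 2 < 3 < 4 < 5 < 6 < 7 < 8 < 9. Listing each simplex with vertices in this order, K has dimension 2 with simplices:

  0-simplices (9): [1], [2], [3], [4], [5], [6], [7], [8], [9]
  1-simplices (27): (27 of them)
  2-simplices (18): [1,3,8], [1,3,9], [1,4,7], [1,4,9], [1,6,7], [1,6,8], [2,3,7], [2,3,9], [2,4,7], [2,4,8], [2,5,8], [2,5,9], [3,5,7], [3,5,8], [4,6,8], [4,6,9], [5,6,7], [5,6,9]

Hence C_0 ≅ Z^9, C_1 ≅ Z^27, C_2 ≅ Z^18.

∂_1: C_1 → C_0 sends each edge [p,q] (with p < q) to q − p.
The 9×27 boundary matrix has rank 8 and Smith normal form diag(1,1,1,1,1,1,1,1).

∂_2: C_2 → C_1 acts by ∂[p,q,r] = [q,r] − [p,r] + [p,q]. For instance
  ∂[1,4,7] = [4,7] − [1,7] + [1,4],
  ∂[2,5,8] = [5,8] − [2,8] + [2,5].
The resulting 27×18 matrix has rank 18, and its Smith normal form has invariant factors (1,1,1,1,1,1,1,1,1,1,1,1,1,1,1,1,1,2).

From H_k ≅ ker(∂_k) / im(∂_{k+1}) we obtain:

  H_0: rank C_0 − rank ∂_1 = 9 − 8 = 1, and the invariant factors of ∂_1 are all 1, so H_0 = Z.
  H_1: rank ker ∂_1 − rank ∂_2 = (27 − 8) − 18 = 1, and ∂_2 has invariant factor 2 > 1, so H_1 = Z ⊕ Z_2.
  H_2: rank ker ∂_2 − rank ∂_3 = (18 − 18) − 0 = 0, and there is no ∂_3, so H_2 = 0.

(K is a triangulation of the Klein bottle.)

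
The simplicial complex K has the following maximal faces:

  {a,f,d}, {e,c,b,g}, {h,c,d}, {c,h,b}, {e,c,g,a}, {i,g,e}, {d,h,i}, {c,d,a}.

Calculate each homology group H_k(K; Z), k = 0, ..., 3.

Order the vertices as a < b < c < d < e < f < g < h < i. Listing each simplex with vertices in this order, K has dimension 3 with simplices:

  0-simplices (9): a, b, c, d, e, f, g, h, i
  1-simplices (20): ac, ad, ae, af, ag, bc, be, bg, bh, cd, ce, cg, ch, df, dh, di, eg, ei, gi, hi
  2-simplices (13): acd, ace, acg, adf, aeg, bce, bcg, bch, beg, cdh, ceg, dhi, egi
  3-simplices (2): aceg, bceg

Hence C_0 ≅ Z^9, C_1 ≅ Z^20, C_2 ≅ Z^13, C_3 ≅ Z^2.

Boundary ∂_1: C_1 → C_0 is given by ∂[p,q] = [q] − [p]. For instance
  ∂bc = c − b.
As a 9×20 matrix over Z this has rank 8, with invariant factors (1,1,1,1,1,1,1,1).

The boundary map ∂_2: C_2 → C_1 maps a triangle to the signed sum of its edges. For instance
  ∂acd = cd − ad + ac,
  ∂aeg = eg − ag + ae.
The 20×13 boundary matrix has rank 11 and Smith normal form diag(1,1,1,1,1,1,1,1,1,1,1).

Boundary ∂_3: C_3 → C_2 sends each 3-simplex σ to the alternating sum Σ_i (−1)^i (σ with its i-th vertex removed). For instance
  ∂aceg = ceg − aeg + acg − ace,
  ∂bceg = ceg − beg + bcg − bce.
This gives a 13×2 integer matrix of rank 2; reducing to Smith normal form yields diagonal entries (1,1).

Computing H_k = (kernel of ∂_k) / (image of ∂_{k+1}):

  H_0: rank C_0 − rank ∂_1 = 9 − 8 = 1, and the invariant factors of ∂_1 are all 1, so H_0 = Z.
  H_1: rank ker ∂_1 − rank ∂_2 = (20 − 8) − 11 = 1, and the invariant factors of ∂_2 are all 1, so H_1 = Z.
  H_2: rank ker ∂_2 − rank ∂_3 = (13 − 11) − 2 = 0, and the invariant factors of ∂_3 are all 1, so H_2 = 0.
  H_3: rank ker ∂_3 − rank ∂_4 = (2 − 2) − 0 = 0, and there is no ∂_4, so H_3 = 0.

H_0 ≅ Z,  H_1 ≅ Z,  H_2 = 0,  H_3 = 0.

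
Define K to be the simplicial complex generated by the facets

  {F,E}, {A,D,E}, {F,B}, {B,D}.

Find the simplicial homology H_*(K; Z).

Fix the vertex order A < B < D < E < F and write every simplex with vertices in increasing order. Then dim K = 2 and the simplices of K are:

  0-simplices (5): A, B, D, E, F
  1-simplices (6): AD, AE, BD, BF, DE, EF
  2-simplices (1): ADE

so the chain groups are C_0 ≅ Z^5, C_1 ≅ Z^6, C_2 ≅ Z^1.

Boundary ∂_1: C_1 → C_0 maps an edge to its endpoints' difference, ∂[p,q] = q − p. For instance
  ∂DE = E − D.
As a 5×6 matrix over Z this has rank 4, with invariant factors (1,1,1,1).

Boundary ∂_2: C_2 → C_1 maps a triangle to the signed sum of its edges. For instance
  ∂ADE = DE − AE + AD.
This gives a 6×1 integer matrix of rank 1; reducing to Smith normal form yields diagonal entries (1).

Now H_k = ker ∂_k / im ∂_{k+1}, so:

  H_0: rank C_0 − rank ∂_1 = 5 − 4 = 1, and the invariant factors of ∂_1 are all 1, so H_0 = Z.
  H_1: rank ker ∂_1 − rank ∂_2 = (6 − 4) − 1 = 1, and the invariant factors of ∂_2 are all 1, so H_1 = Z.
  H_2: rank ker ∂_2 − rank ∂_3 = (1 − 1) − 0 = 0, and there is no ∂_3, so H_2 = 0.

H_0 = Z,  H_1 = Z,  H_2 = 0.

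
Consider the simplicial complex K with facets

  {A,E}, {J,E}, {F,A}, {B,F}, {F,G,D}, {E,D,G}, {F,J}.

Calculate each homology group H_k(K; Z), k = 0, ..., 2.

H_0 = Z,  H_1 = Z^2,  H_2 = 0.

Order the vertices as A < B < D < E < F < G < J. Listing each simplex with vertices in this order, K has dimension 2 with simplices:

  0-simplices (7): A, B, D, E, F, G, J
  1-simplices (10): AE, AF, BF, DE, DF, DG, EG, EJ, FG, FJ
  2-simplices (2): DEG, DFG

so the chain groups are C_0 ≅ Z^7, C_1 ≅ Z^10, C_2 ≅ Z^2.

The boundary map ∂_1: C_1 → C_0 is given by ∂[p,q] = [q] − [p].
As a 7×10 matrix over Z this has rank 6, with invariant factors (1,1,1,1,1,1).

∂_2: C_2 → C_1 maps a triangle to the signed sum of its edges. For instance
  ∂DFG = FG − DG + DF,
  ∂DEG = EG − DG + DE.
As a 10×2 matrix over Z this has rank 2, with invariant factors (1,1).

From H_k ≅ ker(∂_k) / im(∂_{k+1}) we obtain:

  H_0: rank C_0 − rank ∂_1 = 7 − 6 = 1, and the invariant factors of ∂_1 are all 1, so H_0 = Z.
  H_1: rank ker ∂_1 − rank ∂_2 = (10 − 6) − 2 = 2, and the invariant factors of ∂_2 are all 1, so H_1 = Z^2.
  H_2: rank ker ∂_2 − rank ∂_3 = (2 − 2) − 0 = 0, and there is no ∂_3, so H_2 = 0.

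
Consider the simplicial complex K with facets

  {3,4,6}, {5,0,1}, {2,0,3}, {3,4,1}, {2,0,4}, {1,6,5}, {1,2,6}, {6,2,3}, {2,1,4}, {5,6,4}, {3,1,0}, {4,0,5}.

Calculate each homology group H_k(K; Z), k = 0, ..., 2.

Fix the vertex order 0 < 1 < 2 < 3 < 4 < 5 < 6 and write every simplex with vertices in increasing order. Then dim K = 2 and the simplices of K are:

  0-simplices (7): [0], [1], [2], [3], [4], [5], [6]
  1-simplices (18): [0,1], [0,2], [0,3], [0,4], [0,5], [1,2], [1,3], [1,4], [1,5], [1,6], [2,3], [2,4], [2,6], [3,4], [3,6], [4,5], [4,6], [5,6]
  2-simplices (12): [0,1,3], [0,1,5], [0,2,3], [0,2,4], [0,4,5], [1,2,4], [1,2,6], [1,3,4], [1,5,6], [2,3,6], [3,4,6], [4,5,6]

giving chain groups C_0 ≅ Z^7, C_1 ≅ Z^18, C_2 ≅ Z^12.

The boundary map ∂_1: C_1 → C_0 sends each edge [p,q] (with p < q) to q − p. For instance
  ∂[0,2] = [2] − [0].
The 7×18 boundary matrix has rank 6 and Smith normal form diag(1,1,1,1,1,1).

Boundary ∂_2: C_2 → C_1 maps a triangle to the signed sum of its edges. For instance
  ∂[1,2,4] = [2,4] − [1,4] + [1,2],
  ∂[0,2,4] = [2,4] − [0,4] + [0,2].
This gives a 18×12 integer matrix of rank 12; reducing to Smith normal form yields diagonal entries (1,1,1,1,1,1,1,1,1,1,1,2).

Now H_k = ker ∂_k / im ∂_{k+1}, so:

  H_0: rank C_0 − rank ∂_1 = 7 − 6 = 1, and the invariant factors of ∂_1 are all 1, so H_0 ≅ Z.
  H_1: rank ker ∂_1 − rank ∂_2 = (18 − 6) − 12 = 0, and ∂_2 has invariant factor 2 > 1, so H_1 ≅ Z/2.
  H_2: rank ker ∂_2 − rank ∂_3 = (12 − 12) − 0 = 0, and there is no ∂_3, so H_2 ≅ 0.

As a check, the Euler characteristic is 7 − 18 + 12 = 1, which agrees with 1 − 0 + 0 = 1.

H_0 ≅ Z,  H_1 ≅ Z/2,  H_2 = 0.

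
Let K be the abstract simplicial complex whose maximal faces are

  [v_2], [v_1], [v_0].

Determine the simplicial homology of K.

H_0 = Z^3.

Order the vertices as v_0 < v_1 < v_2. Listing each simplex with vertices in this order, K has dimension 0 with simplices:

  0-simplices (3): [v_0], [v_1], [v_2]

so the chain groups are C_0 ≅ Z^3.

From H_k ≅ ker(∂_k) / im(∂_{k+1}) we obtain:

  H_0: rank C_0 − rank ∂_1 = 3 − 0 = 3, and there is no ∂_1, so H_0 = Z^3.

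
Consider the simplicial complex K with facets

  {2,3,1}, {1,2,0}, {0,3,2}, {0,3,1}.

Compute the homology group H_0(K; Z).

Fix the vertex order 0 < 1 < 2 < 3 and write every simplex with vertices in increasing order. Then dim K = 2 and the simplices of K are:

  0-simplices (4): [0], [1], [2], [3]
  1-simplices (6): [0,1], [0,2], [0,3], [1,2], [1,3], [2,3]
  2-simplices (4): [0,1,2], [0,1,3], [0,2,3], [1,2,3]

so the chain groups are C_0 ≅ Z^4, C_1 ≅ Z^6, C_2 ≅ Z^4.

The boundary map ∂_1: C_1 → C_0 sends each edge [p,q] (with p < q) to q − p.
As a 4×6 matrix over Z this has rank 3, with invariant factors (1,1,1).

∂_2: C_2 → C_1 sends each 2-simplex [p,q,r] to [q,r] − [p,r] + [p,q]. For instance
  ∂[0,2,3] = [2,3] − [0,3] + [0,2],
  ∂[0,1,3] = [1,3] − [0,3] + [0,1].
As a 6×4 matrix over Z this has rank 3, with invariant factors (1,1,1).

Now H_k = ker ∂_k / im ∂_{k+1}, so:

  H_0: rank C_0 − rank ∂_1 = 4 − 3 = 1, and the invariant factors of ∂_1 are all 1, so H_0 = Z.

H_0 = Z.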